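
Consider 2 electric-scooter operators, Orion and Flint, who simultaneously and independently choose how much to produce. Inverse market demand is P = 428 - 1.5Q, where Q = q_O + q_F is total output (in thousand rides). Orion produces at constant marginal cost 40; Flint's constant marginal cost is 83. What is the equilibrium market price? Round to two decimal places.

183.67

Orion's profit: π_O = (428 - 1.5Q)q_O - (40q_O). Setting ∂π_O/∂q_O = 0: 388 - 3q_O - (3/2)(q_F) = 0.
Flint's profit: π_F = (428 - 1.5Q)q_F - (83q_F). Setting ∂π_F/∂q_F = 0: 345 - 3q_F - (3/2)(q_O) = 0.
Best responses: q_O = (388 - (3/2)q_F)/3, q_F = (345 - (3/2)q_O)/3.
Solving the pair: q_O = 862/9, q_F = 604/9.
Total output Q = 1466/9, so price P = 428 - (3/2)·(1466/9) = 551/3.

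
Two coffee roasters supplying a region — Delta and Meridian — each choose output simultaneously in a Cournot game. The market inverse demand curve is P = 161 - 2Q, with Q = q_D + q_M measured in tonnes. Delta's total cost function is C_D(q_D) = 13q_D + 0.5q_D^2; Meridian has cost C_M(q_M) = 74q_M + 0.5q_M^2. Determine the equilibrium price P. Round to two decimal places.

93.86

Delta's profit: π_D = (161 - 2Q)q_D - (13q_D + (1/2)q_D²). Setting ∂π_D/∂q_D = 0: 148 - 5q_D - 2(q_M) = 0.
Meridian's profit: π_M = (161 - 2Q)q_M - (74q_M + (1/2)q_M²). Setting ∂π_M/∂q_M = 0: 87 - 5q_M - 2(q_D) = 0.
Best responses: q_D = (148 - 2q_M)/5, q_M = (87 - 2q_D)/5.
Substituting one into the other gives q_D = 566/21 and q_M = 139/21.
Total output Q = 235/7, so price P = 161 - 2·(235/7) = 657/7.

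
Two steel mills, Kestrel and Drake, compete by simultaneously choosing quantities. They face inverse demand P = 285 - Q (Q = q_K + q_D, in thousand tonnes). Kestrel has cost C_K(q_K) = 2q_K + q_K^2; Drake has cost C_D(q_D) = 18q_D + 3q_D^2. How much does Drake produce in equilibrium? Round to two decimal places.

25.32

Kestrel's profit: π_K = (285 - Q)q_K - (2q_K + q_K²). Setting ∂π_K/∂q_K = 0: 283 - 4q_K - (q_D) = 0.
Drake's first-order condition: 267 - 8q_D - (q_K) = 0.
Rearranging gives the reaction functions q_K = (283 - q_D)/4 and q_D = (267 - q_K)/8.
Substituting one into the other gives q_K = 1997/31 and q_D = 785/31.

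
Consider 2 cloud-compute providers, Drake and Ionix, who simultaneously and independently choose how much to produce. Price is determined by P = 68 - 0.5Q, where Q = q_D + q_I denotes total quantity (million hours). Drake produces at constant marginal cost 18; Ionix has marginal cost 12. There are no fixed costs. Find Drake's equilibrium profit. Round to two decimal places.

Drake's profit: π_D = (68 - 0.5Q)q_D - (18q_D). Setting ∂π_D/∂q_D = 0: 50 - q_D - (1/2)(q_I) = 0.
Ionix's first-order condition: 56 - q_I - (1/2)(q_D) = 0.
Best responses: q_D = (50 - (1/2)q_I), q_I = (56 - (1/2)q_D).
Solving the pair: q_D = 88/3, q_I = 124/3.
Price P = 68 - (1/2)·(212/3) = 98/3.
Drake's profit: (98/3 - 18)·(88/3) = 430.2222.

430.22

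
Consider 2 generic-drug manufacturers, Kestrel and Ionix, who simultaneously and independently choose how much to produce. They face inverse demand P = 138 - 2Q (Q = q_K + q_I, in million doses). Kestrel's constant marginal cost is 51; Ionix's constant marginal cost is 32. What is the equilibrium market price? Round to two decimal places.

73.67

Kestrel's profit: π_K = (138 - 2Q)q_K - (51q_K). Setting ∂π_K/∂q_K = 0: 87 - 4q_K - 2(q_I) = 0.
Ionix's profit: π_I = (138 - 2Q)q_I - (32q_I). Setting ∂π_I/∂q_I = 0: 106 - 4q_I - 2(q_K) = 0.
Best responses: q_K = (87 - 2q_I)/4, q_I = (106 - 2q_K)/4.
Solving the pair: q_K = 34/3, q_I = 125/6.
Total output Q = 193/6, so price P = 138 - 2·(193/6) = 221/3.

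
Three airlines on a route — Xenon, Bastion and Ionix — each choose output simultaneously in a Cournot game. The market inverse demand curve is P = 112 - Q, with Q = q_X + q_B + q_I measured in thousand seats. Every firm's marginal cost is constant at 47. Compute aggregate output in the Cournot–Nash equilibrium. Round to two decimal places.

A representative firm's profit is π_i = q_i(112 - Q) - 47q_i.
Setting ∂π_i/∂q_i = 0 with rivals' quantities fixed: 65 - 2q_i - Σ_{j≠i} q_j = 0.
With identical firms every q_j equals q_i, so Σ_{j≠i} q_j = 2q_i and 65 = 4q_i, giving q_i = 65/4.
Total output Q = 65/4 + 65/4 + 65/4 = 195/4.

48.75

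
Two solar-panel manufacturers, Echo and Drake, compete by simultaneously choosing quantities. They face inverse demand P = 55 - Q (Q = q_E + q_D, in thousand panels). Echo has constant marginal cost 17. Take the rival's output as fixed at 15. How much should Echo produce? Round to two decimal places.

11.50

With the rival's output fixed at 15, Echo's profit is π_E = (55 - 15 - q_E)q_E - (17q_E) = (40 - q_E)q_E - (17q_E).
∂π_E/∂q_E = 23 - 2q_E = 0, so q_E = 23/2.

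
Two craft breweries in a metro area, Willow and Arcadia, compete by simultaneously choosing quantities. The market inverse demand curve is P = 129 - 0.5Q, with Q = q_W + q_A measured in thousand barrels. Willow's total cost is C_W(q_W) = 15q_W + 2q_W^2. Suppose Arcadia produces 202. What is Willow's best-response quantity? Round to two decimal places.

2.60

With the rival's output fixed at 202, Willow's profit is π_W = (129 - (1/2)·202 - (1/2)q_W)q_W - (15q_W + 2q_W²) = (28 - (1/2)q_W)q_W - (15q_W + 2q_W²).
∂π_W/∂q_W = 13 - 5q_W = 0, so q_W = 13/5.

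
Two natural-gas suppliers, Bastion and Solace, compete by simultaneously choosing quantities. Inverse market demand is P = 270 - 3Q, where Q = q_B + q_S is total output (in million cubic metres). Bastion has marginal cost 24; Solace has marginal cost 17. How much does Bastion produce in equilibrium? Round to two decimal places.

26.56

Bastion's profit: π_B = (270 - 3Q)q_B - (24q_B). Setting ∂π_B/∂q_B = 0: 246 - 6q_B - 3(q_S) = 0.
Solace's first-order condition: 253 - 6q_S - 3(q_B) = 0.
So q_B = (246 - 3q_S)/6 and q_S = (253 - 3q_B)/6.
Solving the pair: q_B = 239/9, q_S = 260/9.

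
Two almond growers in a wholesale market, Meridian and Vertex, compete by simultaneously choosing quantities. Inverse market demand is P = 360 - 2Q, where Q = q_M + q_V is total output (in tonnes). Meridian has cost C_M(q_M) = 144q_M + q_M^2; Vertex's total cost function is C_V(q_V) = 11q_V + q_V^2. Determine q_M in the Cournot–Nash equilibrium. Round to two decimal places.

Meridian's profit: π_M = (360 - 2Q)q_M - (144q_M + q_M²). Setting ∂π_M/∂q_M = 0: 216 - 6q_M - 2(q_V) = 0.
Vertex's profit: π_V = (360 - 2Q)q_V - (11q_V + q_V²). Setting ∂π_V/∂q_V = 0: 349 - 6q_V - 2(q_M) = 0.
So q_M = (216 - 2q_V)/6 and q_V = (349 - 2q_M)/6.
Substituting one into the other gives q_M = 299/16 and q_V = 831/16.

18.69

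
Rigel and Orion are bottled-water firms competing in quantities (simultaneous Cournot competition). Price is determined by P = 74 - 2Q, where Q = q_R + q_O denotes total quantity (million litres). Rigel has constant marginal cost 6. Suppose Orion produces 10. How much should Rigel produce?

12

With the rival's output fixed at 10, Rigel's profit is π_R = (74 - 2·10 - 2q_R)q_R - (6q_R) = (54 - 2q_R)q_R - (6q_R).
∂π_R/∂q_R = 48 - 4q_R = 0, so q_R = 12.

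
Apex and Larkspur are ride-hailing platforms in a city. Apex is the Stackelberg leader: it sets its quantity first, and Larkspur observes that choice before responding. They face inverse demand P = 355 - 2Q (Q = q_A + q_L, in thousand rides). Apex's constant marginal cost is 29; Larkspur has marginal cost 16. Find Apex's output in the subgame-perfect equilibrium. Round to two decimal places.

78.25

The follower Larkspur best-responds to any q_A: π_L = (355 - 2Q)q_L - 16q_L.
Follower FOC: 339 - 2q_A - 4q_L = 0, so q_L(q_A) = (339 - 2q_A)/4.
Apex substitutes q_L(q_A) into its own profit: π_A = q_A(355 - 2q_A - (339 - 2q_A)/2) - 29q_A = (371/2 - q_A)q_A - 29q_A.
The leader's first-order condition 313/2 - 2q_A = 0 yields q_A = 313/4.
Then q_L = (339 - 2·(313/4))/4 = 365/8.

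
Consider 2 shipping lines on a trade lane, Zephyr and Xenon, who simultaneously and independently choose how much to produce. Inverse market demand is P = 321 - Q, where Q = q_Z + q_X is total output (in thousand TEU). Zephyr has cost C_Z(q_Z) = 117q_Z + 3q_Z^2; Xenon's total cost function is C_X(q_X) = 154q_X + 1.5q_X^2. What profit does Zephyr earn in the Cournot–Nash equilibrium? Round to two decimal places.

1913.50

Zephyr's profit: π_Z = (321 - Q)q_Z - (117q_Z + 3q_Z²). Setting ∂π_Z/∂q_Z = 0: 204 - 8q_Z - (q_X) = 0.
Xenon's first-order condition: 167 - 5q_X - (q_Z) = 0.
Best responses: q_Z = (204 - q_X)/8, q_X = (167 - q_Z)/5.
Solving the pair: q_Z = 853/39, q_X = 1132/39.
Price P = 321 - 1985/39 = 270.1026.
Zephyr's profit: 270.1026·(853/39) - 117·(853/39) - 3(853/39)² = 1913.5016.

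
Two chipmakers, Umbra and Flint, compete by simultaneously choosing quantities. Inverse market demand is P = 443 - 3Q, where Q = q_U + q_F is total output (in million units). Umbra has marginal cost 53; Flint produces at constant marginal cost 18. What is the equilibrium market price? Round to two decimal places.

171.33

Umbra's profit: π_U = (443 - 3Q)q_U - (53q_U). Setting ∂π_U/∂q_U = 0: 390 - 6q_U - 3(q_F) = 0.
Flint's profit: π_F = (443 - 3Q)q_F - (18q_F). Setting ∂π_F/∂q_F = 0: 425 - 6q_F - 3(q_U) = 0.
So q_U = (390 - 3q_F)/6 and q_F = (425 - 3q_U)/6.
Substituting one into the other gives q_U = 355/9 and q_F = 460/9.
Total output Q = 815/9, so price P = 443 - 3·(815/9) = 514/3.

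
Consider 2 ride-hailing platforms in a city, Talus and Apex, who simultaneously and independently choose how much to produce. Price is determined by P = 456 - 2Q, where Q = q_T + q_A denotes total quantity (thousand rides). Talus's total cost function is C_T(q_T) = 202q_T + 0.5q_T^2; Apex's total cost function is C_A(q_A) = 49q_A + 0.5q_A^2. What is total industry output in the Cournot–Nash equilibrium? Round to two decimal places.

94.43

Talus's profit: π_T = (456 - 2Q)q_T - (202q_T + (1/2)q_T²). Setting ∂π_T/∂q_T = 0: 254 - 5q_T - 2(q_A) = 0.
Apex's profit: π_A = (456 - 2Q)q_A - (49q_A + (1/2)q_A²). Setting ∂π_A/∂q_A = 0: 407 - 5q_A - 2(q_T) = 0.
Rearranging gives the reaction functions q_T = (254 - 2q_A)/5 and q_A = (407 - 2q_T)/5.
Substituting one into the other gives q_T = 152/7 and q_A = 509/7.
Total output Q = 152/7 + 509/7 = 661/7.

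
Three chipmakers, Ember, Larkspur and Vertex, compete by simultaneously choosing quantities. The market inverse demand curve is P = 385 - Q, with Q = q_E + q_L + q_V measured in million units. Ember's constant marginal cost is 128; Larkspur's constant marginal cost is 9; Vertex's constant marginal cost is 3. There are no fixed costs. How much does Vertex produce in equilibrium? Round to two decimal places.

Ember's profit: π_E = (385 - Q)q_E - (128q_E). Setting ∂π_E/∂q_E = 0: 257 - 2q_E - (q_L + q_V) = 0.
Larkspur's first-order condition: 376 - 2q_L - (q_E + q_V) = 0.
Vertex's profit: π_V = (385 - Q)q_V - (3q_V). Setting ∂π_V/∂q_V = 0: 382 - 2q_V - (q_E + q_L) = 0.
Adding the 3 first-order conditions: 1015 − 4Q = 0, so Q = 1015/4.
Back-substituting: q_E = (257 − 1015/4) = 13/4, q_L = (376 − 1015/4) = 489/4, q_V = (382 − 1015/4) = 513/4.

128.25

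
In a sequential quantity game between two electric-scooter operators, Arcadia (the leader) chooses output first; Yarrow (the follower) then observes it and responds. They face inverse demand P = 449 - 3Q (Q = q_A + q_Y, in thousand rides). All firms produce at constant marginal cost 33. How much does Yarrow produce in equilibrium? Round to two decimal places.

34.67

Solve by backward induction. Given q_A, the follower Yarrow maximises π_Y = (449 - 3q_A - 3q_Y)q_Y - 33q_Y.
Follower FOC: 416 - 3q_A - 6q_Y = 0, so q_Y(q_A) = (416 - 3q_A)/6.
Arcadia substitutes q_Y(q_A) into its own profit: π_A = q_A(449 - 3q_A - (416 - 3q_A)/2) - 33q_A = (241 - (3/2)q_A)q_A - 33q_A.
Maximising: ∂π_A/∂q_A = 208 - 3q_A = 0, giving q_A = 208/3.
Then q_Y = (416 - 3·(208/3))/6 = 104/3.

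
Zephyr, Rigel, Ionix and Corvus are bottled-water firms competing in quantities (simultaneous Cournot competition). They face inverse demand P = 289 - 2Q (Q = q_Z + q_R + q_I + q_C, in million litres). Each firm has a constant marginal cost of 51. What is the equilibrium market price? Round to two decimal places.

98.60

A representative firm's profit is π_i = q_i(289 - 2Q) - 51q_i.
First-order condition (treating rivals' output as given): 238 - 4q_i - 2·Σ_{j≠i} q_j = 0.
With identical firms every q_j equals q_i, so Σ_{j≠i} q_j = 3q_i and 238 = 10q_i, giving q_i = 119/5.
Total output Q = 476/5, so price P = 289 - 2·(476/5) = 493/5.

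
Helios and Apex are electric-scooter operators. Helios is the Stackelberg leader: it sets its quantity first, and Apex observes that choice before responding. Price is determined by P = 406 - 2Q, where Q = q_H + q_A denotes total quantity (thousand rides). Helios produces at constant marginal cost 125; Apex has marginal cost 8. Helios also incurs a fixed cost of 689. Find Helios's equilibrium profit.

992

The follower Apex best-responds to any q_H: π_A = (406 - 2Q)q_A - 8q_A.
Follower FOC: 398 - 2q_H - 4q_A = 0, so q_A(q_H) = (398 - 2q_H)/4.
Helios substitutes q_A(q_H) into its own profit: π_H = q_H(406 - 2q_H - (398 - 2q_H)/2) - 125q_H = (207 - q_H)q_H - 125q_H.
Leader FOC: 82 - 2q_H = 0, so q_H = 41.
Then q_A = (398 - 2·41)/4 = 79.
Price P = 406 - 2·120 = 166.
Helios's profit: (166 - 125)·41 - 689 = 992.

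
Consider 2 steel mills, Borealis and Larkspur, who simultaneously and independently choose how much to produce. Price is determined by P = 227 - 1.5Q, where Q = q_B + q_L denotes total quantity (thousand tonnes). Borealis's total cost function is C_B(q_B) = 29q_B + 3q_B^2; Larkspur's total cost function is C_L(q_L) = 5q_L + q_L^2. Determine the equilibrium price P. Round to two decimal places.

144.26

Borealis's profit: π_B = (227 - 1.5Q)q_B - (29q_B + 3q_B²). Setting ∂π_B/∂q_B = 0: 198 - 9q_B - (3/2)(q_L) = 0.
Larkspur's profit: π_L = (227 - 1.5Q)q_L - (5q_L + q_L²). Setting ∂π_L/∂q_L = 0: 222 - 5q_L - (3/2)(q_B) = 0.
Best responses: q_B = (198 - (3/2)q_L)/9, q_L = (222 - (3/2)q_B)/5.
Solving the pair: q_B = 292/19, q_L = 756/19.
Total output Q = 1048/19, so price P = 227 - (3/2)·(1048/19) = 144.2632.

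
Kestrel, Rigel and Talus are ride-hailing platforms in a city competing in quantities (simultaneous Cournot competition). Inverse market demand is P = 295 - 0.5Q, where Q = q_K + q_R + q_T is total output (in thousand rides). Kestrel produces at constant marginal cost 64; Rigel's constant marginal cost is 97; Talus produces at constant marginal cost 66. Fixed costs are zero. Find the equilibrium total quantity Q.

Kestrel's profit: π_K = (295 - 0.5Q)q_K - (64q_K). Setting ∂π_K/∂q_K = 0: 231 - q_K - (1/2)(q_R + q_T) = 0.
Rigel's profit: π_R = (295 - 0.5Q)q_R - (97q_R). Setting ∂π_R/∂q_R = 0: 198 - q_R - (1/2)(q_K + q_T) = 0.
Talus's profit: π_T = (295 - 0.5Q)q_T - (66q_T). Setting ∂π_T/∂q_T = 0: 229 - q_T - (1/2)(q_K + q_R) = 0.
Adding the 3 first-order conditions: 658 − 2Q = 0, so Q = 329.
Back-substituting: q_K = (231 − 329/2)/(1/2) = 133, q_R = (198 − 329/2)/(1/2) = 67, q_T = (229 − 329/2)/(1/2) = 129.
Total output Q = 133 + 67 + 129 = 329.

329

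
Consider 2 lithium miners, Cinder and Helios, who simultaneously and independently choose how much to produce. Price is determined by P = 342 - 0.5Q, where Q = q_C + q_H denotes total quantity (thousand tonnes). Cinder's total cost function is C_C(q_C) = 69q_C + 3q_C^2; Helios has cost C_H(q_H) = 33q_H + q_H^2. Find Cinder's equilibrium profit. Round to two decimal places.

Cinder's profit: π_C = (342 - 0.5Q)q_C - (69q_C + 3q_C²). Setting ∂π_C/∂q_C = 0: 273 - 7q_C - (1/2)(q_H) = 0.
Helios's profit: π_H = (342 - 0.5Q)q_H - (33q_H + q_H²). Setting ∂π_H/∂q_H = 0: 309 - 3q_H - (1/2)(q_C) = 0.
Rearranging gives the reaction functions q_C = (273 - (1/2)q_H)/7 and q_H = (309 - (1/2)q_C)/3.
Solving the pair: q_C = 32.0241, q_H = 97.6627.
Price P = 342 - (1/2)·129.6867 = 277.1566.
Cinder's profit: 277.1566·32.0241 - 69·32.0241 - 3·32.0241² = 3589.3996.

3589.40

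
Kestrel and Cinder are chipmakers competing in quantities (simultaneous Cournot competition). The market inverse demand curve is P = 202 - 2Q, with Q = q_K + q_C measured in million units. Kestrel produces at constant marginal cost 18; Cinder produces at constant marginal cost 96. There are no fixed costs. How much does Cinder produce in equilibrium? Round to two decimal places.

Kestrel's profit: π_K = (202 - 2Q)q_K - (18q_K). Setting ∂π_K/∂q_K = 0: 184 - 4q_K - 2(q_C) = 0.
Cinder's first-order condition: 106 - 4q_C - 2(q_K) = 0.
So q_K = (184 - 2q_C)/4 and q_C = (106 - 2q_K)/4.
Solving the pair: q_K = 131/3, q_C = 14/3.

4.67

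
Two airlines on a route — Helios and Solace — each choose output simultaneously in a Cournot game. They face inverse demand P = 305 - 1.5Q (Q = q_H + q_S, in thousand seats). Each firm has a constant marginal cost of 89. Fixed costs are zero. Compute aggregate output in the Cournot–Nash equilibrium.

A representative firm's profit is π_i = q_i(305 - 1.5Q) - 89q_i.
Setting ∂π_i/∂q_i = 0 with rivals' quantities fixed: 216 - 3q_i - (3/2)q_j = 0.
With identical firms every q_j equals q_i, so q_j = q_i and 216 = (9/2)q_i, giving q_i = 48.
Total output Q = 48 + 48 = 96.

96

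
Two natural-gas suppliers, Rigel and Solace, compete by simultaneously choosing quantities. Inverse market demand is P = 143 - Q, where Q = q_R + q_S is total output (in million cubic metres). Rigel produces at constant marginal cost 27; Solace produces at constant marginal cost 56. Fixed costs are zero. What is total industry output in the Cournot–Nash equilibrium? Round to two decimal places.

67.67

Rigel's profit: π_R = (143 - Q)q_R - (27q_R). Setting ∂π_R/∂q_R = 0: 116 - 2q_R - (q_S) = 0.
Solace's first-order condition: 87 - 2q_S - (q_R) = 0.
Rearranging gives the reaction functions q_R = (116 - q_S)/2 and q_S = (87 - q_R)/2.
Substituting one into the other gives q_R = 145/3 and q_S = 58/3.
Total output Q = 145/3 + 58/3 = 203/3.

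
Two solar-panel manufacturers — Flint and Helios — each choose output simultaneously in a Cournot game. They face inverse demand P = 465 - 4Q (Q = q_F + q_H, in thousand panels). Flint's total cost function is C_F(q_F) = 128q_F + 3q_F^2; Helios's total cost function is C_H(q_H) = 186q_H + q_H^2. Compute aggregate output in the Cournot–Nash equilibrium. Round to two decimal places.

38.81

Flint's profit: π_F = (465 - 4Q)q_F - (128q_F + 3q_F²). Setting ∂π_F/∂q_F = 0: 337 - 14q_F - 4(q_H) = 0.
Helios's profit: π_H = (465 - 4Q)q_H - (186q_H + q_H²). Setting ∂π_H/∂q_H = 0: 279 - 10q_H - 4(q_F) = 0.
Rearranging gives the reaction functions q_F = (337 - 4q_H)/14 and q_H = (279 - 4q_F)/10.
Substituting one into the other gives q_F = 1127/62 and q_H = 1279/62.
Total output Q = 1127/62 + 1279/62 = 1203/31.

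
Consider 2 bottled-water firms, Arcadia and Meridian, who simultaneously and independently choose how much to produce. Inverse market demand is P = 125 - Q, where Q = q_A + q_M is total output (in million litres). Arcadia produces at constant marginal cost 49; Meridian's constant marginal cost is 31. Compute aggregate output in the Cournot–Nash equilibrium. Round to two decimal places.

Arcadia's profit: π_A = (125 - Q)q_A - (49q_A). Setting ∂π_A/∂q_A = 0: 76 - 2q_A - (q_M) = 0.
Meridian's first-order condition: 94 - 2q_M - (q_A) = 0.
So q_A = (76 - q_M)/2 and q_M = (94 - q_A)/2.
Solving the pair: q_A = 58/3, q_M = 112/3.
Total output Q = 58/3 + 112/3 = 170/3.

56.67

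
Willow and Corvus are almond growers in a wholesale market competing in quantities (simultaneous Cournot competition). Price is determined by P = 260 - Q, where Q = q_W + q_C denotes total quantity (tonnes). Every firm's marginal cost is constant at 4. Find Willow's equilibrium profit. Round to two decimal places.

A representative firm's profit is π_i = q_i(260 - Q) - 4q_i.
First-order condition (treating rivals' output as given): 256 - 2q_i - q_j = 0.
With identical firms every q_j equals q_i, so q_j = q_i and 256 = 3q_i, giving q_i = 256/3.
Price P = 260 - 512/3 = 268/3.
Willow's profit: (268/3 - 4)·(256/3) = 7281.7778.

7281.78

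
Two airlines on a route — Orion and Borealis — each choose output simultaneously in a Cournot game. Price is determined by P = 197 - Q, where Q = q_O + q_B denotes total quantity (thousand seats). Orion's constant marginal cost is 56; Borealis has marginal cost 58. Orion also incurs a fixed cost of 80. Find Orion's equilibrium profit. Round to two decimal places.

Orion's profit: π_O = (197 - Q)q_O - (56q_O). Setting ∂π_O/∂q_O = 0: 141 - 2q_O - (q_B) = 0.
Borealis's first-order condition: 139 - 2q_B - (q_O) = 0.
Best responses: q_O = (141 - q_B)/2, q_B = (139 - q_O)/2.
Solving the pair: q_O = 143/3, q_B = 137/3.
Price P = 197 - 280/3 = 311/3.
Orion's profit: (311/3 - 56)·(143/3) - 80 = 2192.1111.

2192.11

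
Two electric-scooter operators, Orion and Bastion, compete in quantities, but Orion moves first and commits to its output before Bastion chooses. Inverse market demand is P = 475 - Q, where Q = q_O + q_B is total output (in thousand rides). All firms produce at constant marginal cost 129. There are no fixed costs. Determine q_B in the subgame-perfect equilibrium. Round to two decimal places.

86.50

The follower Bastion best-responds to any q_O: π_B = (475 - Q)q_B - 129q_B.
Setting the follower's marginal profit to zero, 346 - q_O - 2q_B = 0, i.e. q_B = (346 - q_O)/2.
Orion substitutes q_B(q_O) into its own profit: π_O = q_O(475 - q_O - (346 - q_O)/2) - 129q_O = (302 - (1/2)q_O)q_O - 129q_O.
The leader's first-order condition 173 - q_O = 0 yields q_O = 173.
Then q_B = (346 - 173)/2 = 173/2.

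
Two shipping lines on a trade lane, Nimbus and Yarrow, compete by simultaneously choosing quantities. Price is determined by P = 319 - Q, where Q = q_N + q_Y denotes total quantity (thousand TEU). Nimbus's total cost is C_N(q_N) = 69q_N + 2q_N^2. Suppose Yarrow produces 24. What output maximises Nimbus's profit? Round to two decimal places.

37.67

With the rival's output fixed at 24, Nimbus's profit is π_N = (319 - 24 - q_N)q_N - (69q_N + 2q_N²) = (295 - q_N)q_N - (69q_N + 2q_N²).
∂π_N/∂q_N = 226 - 6q_N = 0, so q_N = 113/3.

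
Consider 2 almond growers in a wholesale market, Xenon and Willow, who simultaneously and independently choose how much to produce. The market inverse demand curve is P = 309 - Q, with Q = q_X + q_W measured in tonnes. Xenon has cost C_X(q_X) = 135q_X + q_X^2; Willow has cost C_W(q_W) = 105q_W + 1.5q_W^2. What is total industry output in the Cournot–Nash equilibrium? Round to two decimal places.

68.84

Xenon's profit: π_X = (309 - Q)q_X - (135q_X + q_X²). Setting ∂π_X/∂q_X = 0: 174 - 4q_X - (q_W) = 0.
Willow's first-order condition: 204 - 5q_W - (q_X) = 0.
Rearranging gives the reaction functions q_X = (174 - q_W)/4 and q_W = (204 - q_X)/5.
Substituting one into the other gives q_X = 666/19 and q_W = 642/19.
Total output Q = 666/19 + 642/19 = 1308/19.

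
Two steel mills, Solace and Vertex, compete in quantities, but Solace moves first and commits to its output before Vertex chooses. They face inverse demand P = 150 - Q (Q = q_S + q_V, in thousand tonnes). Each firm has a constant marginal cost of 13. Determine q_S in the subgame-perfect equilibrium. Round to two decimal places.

The follower Vertex best-responds to any q_S: π_V = (150 - Q)q_V - 13q_V.
Setting the follower's marginal profit to zero, 137 - q_S - 2q_V = 0, i.e. q_V = (137 - q_S)/2.
Solace substitutes q_V(q_S) into its own profit: π_S = q_S(150 - q_S - (137 - q_S)/2) - 13q_S = (163/2 - (1/2)q_S)q_S - 13q_S.
Maximising: ∂π_S/∂q_S = 137/2 - q_S = 0, giving q_S = 137/2.
Then q_V = (137 - 137/2)/2 = 137/4.

68.50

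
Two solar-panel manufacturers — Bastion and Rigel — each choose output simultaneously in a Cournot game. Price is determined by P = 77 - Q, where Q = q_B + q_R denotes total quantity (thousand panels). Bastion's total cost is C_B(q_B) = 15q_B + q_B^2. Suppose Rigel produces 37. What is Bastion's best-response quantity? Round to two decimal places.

With the rival's output fixed at 37, Bastion's profit is π_B = (77 - 37 - q_B)q_B - (15q_B + q_B²) = (40 - q_B)q_B - (15q_B + q_B²).
∂π_B/∂q_B = 25 - 4q_B = 0, so q_B = 25/4.

6.25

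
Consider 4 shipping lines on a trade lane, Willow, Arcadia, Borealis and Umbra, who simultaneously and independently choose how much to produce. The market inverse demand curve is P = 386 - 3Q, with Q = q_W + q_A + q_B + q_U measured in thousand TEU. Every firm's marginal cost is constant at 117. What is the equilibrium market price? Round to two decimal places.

170.80

A representative firm's profit is π_i = q_i(386 - 3Q) - 117q_i.
Setting ∂π_i/∂q_i = 0 with rivals' quantities fixed: 269 - 6q_i - 3·Σ_{j≠i} q_j = 0.
By symmetry each firm produces the same amount; substituting Σ_{j≠i} q_j = 3q_i yields q_i = 269/15.
Total output Q = 1076/15, so price P = 386 - 3·(1076/15) = 854/5.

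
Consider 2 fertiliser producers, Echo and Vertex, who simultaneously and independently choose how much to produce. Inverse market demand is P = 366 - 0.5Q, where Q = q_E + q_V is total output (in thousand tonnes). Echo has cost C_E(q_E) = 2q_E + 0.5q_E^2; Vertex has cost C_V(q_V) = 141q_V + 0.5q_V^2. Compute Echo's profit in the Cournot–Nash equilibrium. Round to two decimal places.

26939.75

Echo's profit: π_E = (366 - 0.5Q)q_E - (2q_E + (1/2)q_E²). Setting ∂π_E/∂q_E = 0: 364 - 2q_E - (1/2)(q_V) = 0.
Vertex's profit: π_V = (366 - 0.5Q)q_V - (141q_V + (1/2)q_V²). Setting ∂π_V/∂q_V = 0: 225 - 2q_V - (1/2)(q_E) = 0.
Rearranging gives the reaction functions q_E = (364 - (1/2)q_V)/2 and q_V = (225 - (1/2)q_E)/2.
Substituting one into the other gives q_E = 164.1333 and q_V = 1072/15.
Price P = 366 - (1/2)·(1178/5) = 1241/5.
Echo's profit: (1241/5)·164.1333 - 2·164.1333 - (1/2)·164.1333² = 26939.7511.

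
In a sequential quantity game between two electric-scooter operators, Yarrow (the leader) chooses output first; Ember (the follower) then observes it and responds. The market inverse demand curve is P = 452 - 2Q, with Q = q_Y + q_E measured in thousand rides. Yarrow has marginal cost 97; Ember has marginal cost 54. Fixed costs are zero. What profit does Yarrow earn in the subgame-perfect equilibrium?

The follower Ember best-responds to any q_Y: π_E = (452 - 2Q)q_E - 54q_E.
∂π_E/∂q_E = 398 - 2q_Y - 4q_E = 0 gives the reaction function q_E = (398 - 2q_Y)/4.
The leader anticipates this reaction. Substituting into P = 452 - 2Q gives P = 253 - q_Y, so π_Y = (253 - q_Y)q_Y - 97q_Y.
Leader FOC: 156 - 2q_Y = 0, so q_Y = 78.
Then q_E = (398 - 2·78)/4 = 121/2.
Price P = 452 - 2·(277/2) = 175.
Yarrow's profit: (175 - 97)·78 = 6084.

6084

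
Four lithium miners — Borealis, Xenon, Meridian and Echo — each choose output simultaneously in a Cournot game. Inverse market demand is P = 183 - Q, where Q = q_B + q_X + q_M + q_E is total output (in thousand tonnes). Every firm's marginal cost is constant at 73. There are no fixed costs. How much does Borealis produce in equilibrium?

A representative firm's profit is π_i = q_i(183 - Q) - 73q_i.
Setting ∂π_i/∂q_i = 0 with rivals' quantities fixed: 110 - 2q_i - Σ_{j≠i} q_j = 0.
With identical firms every q_j equals q_i, so Σ_{j≠i} q_j = 3q_i and 110 = 5q_i, giving q_i = 22.

22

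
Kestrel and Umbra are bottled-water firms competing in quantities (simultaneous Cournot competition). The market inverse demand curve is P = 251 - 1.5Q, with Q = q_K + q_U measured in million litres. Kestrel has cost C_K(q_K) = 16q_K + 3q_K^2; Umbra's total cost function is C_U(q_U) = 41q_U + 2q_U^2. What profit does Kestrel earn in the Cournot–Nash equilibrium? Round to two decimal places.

2156.87

Kestrel's profit: π_K = (251 - 1.5Q)q_K - (16q_K + 3q_K²). Setting ∂π_K/∂q_K = 0: 235 - 9q_K - (3/2)(q_U) = 0.
Umbra's profit: π_U = (251 - 1.5Q)q_U - (41q_U + 2q_U²). Setting ∂π_U/∂q_U = 0: 210 - 7q_U - (3/2)(q_K) = 0.
Best responses: q_K = (235 - (3/2)q_U)/9, q_U = (210 - (3/2)q_K)/7.
Substituting one into the other gives q_K = 21.8930 and q_U = 25.3086.
Price P = 251 - (3/2)·47.2016 = 180.1975.
Kestrel's profit: 180.1975·21.8930 - 16·21.8930 - 3·21.8930² = 2156.8663.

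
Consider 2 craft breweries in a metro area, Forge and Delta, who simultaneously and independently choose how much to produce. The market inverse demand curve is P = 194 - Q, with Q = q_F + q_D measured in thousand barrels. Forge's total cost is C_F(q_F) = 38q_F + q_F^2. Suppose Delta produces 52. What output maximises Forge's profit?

With the rival's output fixed at 52, Forge's profit is π_F = (194 - 52 - q_F)q_F - (38q_F + q_F²) = (142 - q_F)q_F - (38q_F + q_F²).
∂π_F/∂q_F = 104 - 4q_F = 0, so q_F = 26.

26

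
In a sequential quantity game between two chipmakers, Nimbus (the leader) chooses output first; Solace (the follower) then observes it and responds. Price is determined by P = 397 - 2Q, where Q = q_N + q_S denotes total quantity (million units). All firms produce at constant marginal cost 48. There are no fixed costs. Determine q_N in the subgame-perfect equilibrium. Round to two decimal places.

The follower Solace best-responds to any q_N: π_S = (397 - 2Q)q_S - 48q_S.
Setting the follower's marginal profit to zero, 349 - 2q_N - 4q_S = 0, i.e. q_S = (349 - 2q_N)/4.
Nimbus substitutes q_S(q_N) into its own profit: π_N = q_N(397 - 2q_N - (349 - 2q_N)/2) - 48q_N = (445/2 - q_N)q_N - 48q_N.
Leader FOC: 349/2 - 2q_N = 0, so q_N = 349/4.
Then q_S = (349 - 2·(349/4))/4 = 349/8.

87.25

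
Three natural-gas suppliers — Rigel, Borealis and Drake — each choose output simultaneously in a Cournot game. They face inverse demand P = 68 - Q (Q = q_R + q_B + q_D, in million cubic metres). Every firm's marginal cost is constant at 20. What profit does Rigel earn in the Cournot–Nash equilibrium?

Each firm earns π_i = (68 - Q)q_i - 20q_i.
Setting ∂π_i/∂q_i = 0 with rivals' quantities fixed: 48 - 2q_i - Σ_{j≠i} q_j = 0.
By symmetry each firm produces the same amount; substituting Σ_{j≠i} q_j = 2q_i yields q_i = 48/4 = 12.
Price P = 68 - 36 = 32.
Rigel's profit: (32 - 20)·12 = 144.

144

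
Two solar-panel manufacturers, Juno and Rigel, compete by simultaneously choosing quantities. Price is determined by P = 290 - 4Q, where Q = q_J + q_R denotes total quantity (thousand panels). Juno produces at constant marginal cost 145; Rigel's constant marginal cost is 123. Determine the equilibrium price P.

Juno's profit: π_J = (290 - 4Q)q_J - (145q_J). Setting ∂π_J/∂q_J = 0: 145 - 8q_J - 4(q_R) = 0.
Rigel's first-order condition: 167 - 8q_R - 4(q_J) = 0.
Best responses: q_J = (145 - 4q_R)/8, q_R = (167 - 4q_J)/8.
Substituting one into the other gives q_J = 41/4 and q_R = 63/4.
Total output Q = 26, so price P = 290 - 4·26 = 186.

186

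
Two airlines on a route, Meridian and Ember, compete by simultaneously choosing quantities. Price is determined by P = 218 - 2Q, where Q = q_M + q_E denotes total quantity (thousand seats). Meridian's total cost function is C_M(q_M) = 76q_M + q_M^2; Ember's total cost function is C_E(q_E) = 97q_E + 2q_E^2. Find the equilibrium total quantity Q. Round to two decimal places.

30.36

Meridian's profit: π_M = (218 - 2Q)q_M - (76q_M + q_M²). Setting ∂π_M/∂q_M = 0: 142 - 6q_M - 2(q_E) = 0.
Ember's first-order condition: 121 - 8q_E - 2(q_M) = 0.
Best responses: q_M = (142 - 2q_E)/6, q_E = (121 - 2q_M)/8.
Substituting one into the other gives q_M = 447/22 and q_E = 221/22.
Total output Q = 447/22 + 221/22 = 334/11.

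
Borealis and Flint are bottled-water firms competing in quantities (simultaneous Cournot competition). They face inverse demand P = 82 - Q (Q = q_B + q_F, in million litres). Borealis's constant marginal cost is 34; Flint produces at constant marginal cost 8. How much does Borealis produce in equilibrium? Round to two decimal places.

7.33

Borealis's profit: π_B = (82 - Q)q_B - (34q_B). Setting ∂π_B/∂q_B = 0: 48 - 2q_B - (q_F) = 0.
Flint's first-order condition: 74 - 2q_F - (q_B) = 0.
Rearranging gives the reaction functions q_B = (48 - q_F)/2 and q_F = (74 - q_B)/2.
Solving the pair: q_B = 22/3, q_F = 100/3.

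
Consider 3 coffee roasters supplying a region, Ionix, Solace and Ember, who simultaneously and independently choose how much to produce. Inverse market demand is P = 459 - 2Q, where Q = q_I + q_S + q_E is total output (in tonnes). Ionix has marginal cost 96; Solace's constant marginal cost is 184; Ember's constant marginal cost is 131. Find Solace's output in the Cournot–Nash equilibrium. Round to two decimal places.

16.75

Ionix's profit: π_I = (459 - 2Q)q_I - (96q_I). Setting ∂π_I/∂q_I = 0: 363 - 4q_I - 2(q_S + q_E) = 0.
Solace's profit: π_S = (459 - 2Q)q_S - (184q_S). Setting ∂π_S/∂q_S = 0: 275 - 4q_S - 2(q_I + q_E) = 0.
Ember's first-order condition: 328 - 4q_E - 2(q_I + q_S) = 0.
Summing all 3 equations gives 966 − 8Q = 0, hence Q = 483/4.
Back-substituting: q_I = (363 − 483/2)/2 = 243/4, q_S = (275 − 483/2)/2 = 67/4, q_E = (328 − 483/2)/2 = 173/4.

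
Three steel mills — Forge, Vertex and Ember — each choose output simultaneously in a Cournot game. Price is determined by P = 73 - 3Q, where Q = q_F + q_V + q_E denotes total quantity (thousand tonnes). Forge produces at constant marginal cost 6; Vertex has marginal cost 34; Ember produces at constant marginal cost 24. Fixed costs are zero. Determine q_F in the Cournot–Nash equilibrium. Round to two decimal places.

9.42

Forge's profit: π_F = (73 - 3Q)q_F - (6q_F). Setting ∂π_F/∂q_F = 0: 67 - 6q_F - 3(q_V + q_E) = 0.
Vertex's first-order condition: 39 - 6q_V - 3(q_F + q_E) = 0.
Ember's first-order condition: 49 - 6q_E - 3(q_F + q_V) = 0.
Summing all 3 equations gives 155 − 12Q = 0, hence Q = 155/12.
Back-substituting: q_F = (67 − 155/4)/3 = 113/12, q_V = (39 − 155/4)/3 = 1/12, q_E = (49 − 155/4)/3 = 41/12.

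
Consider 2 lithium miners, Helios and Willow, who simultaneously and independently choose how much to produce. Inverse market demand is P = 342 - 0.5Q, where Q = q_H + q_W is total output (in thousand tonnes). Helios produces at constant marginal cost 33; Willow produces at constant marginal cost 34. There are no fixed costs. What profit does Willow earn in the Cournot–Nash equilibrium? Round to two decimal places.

20944.22

Helios's profit: π_H = (342 - 0.5Q)q_H - (33q_H). Setting ∂π_H/∂q_H = 0: 309 - q_H - (1/2)(q_W) = 0.
Willow's first-order condition: 308 - q_W - (1/2)(q_H) = 0.
Rearranging gives the reaction functions q_H = (309 - (1/2)q_W) and q_W = (308 - (1/2)q_H).
Substituting one into the other gives q_H = 620/3 and q_W = 614/3.
Price P = 342 - (1/2)·(1234/3) = 409/3.
Willow's profit: (409/3 - 34)·(614/3) = 20944.2222.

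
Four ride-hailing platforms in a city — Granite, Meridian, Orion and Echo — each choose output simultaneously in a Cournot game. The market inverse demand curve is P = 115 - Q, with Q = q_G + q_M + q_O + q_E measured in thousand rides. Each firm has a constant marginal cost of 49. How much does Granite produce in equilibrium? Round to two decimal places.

13.20

A representative firm's profit is π_i = q_i(115 - Q) - 49q_i.
First-order condition (treating rivals' output as given): 66 - 2q_i - Σ_{j≠i} q_j = 0.
With identical firms every q_j equals q_i, so Σ_{j≠i} q_j = 3q_i and 66 = 5q_i, giving q_i = 66/5.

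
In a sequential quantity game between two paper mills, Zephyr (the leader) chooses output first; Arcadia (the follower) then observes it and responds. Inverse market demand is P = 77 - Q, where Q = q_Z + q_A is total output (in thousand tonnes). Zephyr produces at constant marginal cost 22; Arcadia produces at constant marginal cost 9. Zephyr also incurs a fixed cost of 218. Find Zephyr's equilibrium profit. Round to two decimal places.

Solve by backward induction. Given q_Z, the follower Arcadia maximises π_A = (77 - q_Z - q_A)q_A - 9q_A.
∂π_A/∂q_A = 68 - q_Z - 2q_A = 0 gives the reaction function q_A = (68 - q_Z)/2.
Zephyr substitutes q_A(q_Z) into its own profit: π_Z = q_Z(77 - q_Z - (68 - q_Z)/2) - 22q_Z = (43 - (1/2)q_Z)q_Z - 22q_Z.
Maximising: ∂π_Z/∂q_Z = 21 - q_Z = 0, giving q_Z = 21.
Then q_A = (68 - 21)/2 = 47/2.
Price P = 77 - 89/2 = 65/2.
Zephyr's profit: (65/2 - 22)·21 - 218 = 5/2.

2.50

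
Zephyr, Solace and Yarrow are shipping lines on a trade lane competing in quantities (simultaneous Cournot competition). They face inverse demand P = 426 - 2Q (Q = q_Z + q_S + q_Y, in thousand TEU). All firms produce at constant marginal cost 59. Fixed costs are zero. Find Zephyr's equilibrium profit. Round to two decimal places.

4209.03

A representative firm's profit is π_i = q_i(426 - 2Q) - 59q_i.
First-order condition (treating rivals' output as given): 367 - 4q_i - 2·Σ_{j≠i} q_j = 0.
By symmetry each firm produces the same amount; substituting Σ_{j≠i} q_j = 2q_i yields q_i = 367/8.
Price P = 426 - 2·(1101/8) = 603/4.
Zephyr's profit: (603/4 - 59)·(367/8) = 4209.0313.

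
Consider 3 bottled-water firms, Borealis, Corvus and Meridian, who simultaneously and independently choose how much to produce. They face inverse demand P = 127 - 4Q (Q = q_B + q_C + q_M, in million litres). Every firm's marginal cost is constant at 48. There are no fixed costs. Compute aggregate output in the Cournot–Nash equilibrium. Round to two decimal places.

A representative firm's profit is π_i = q_i(127 - 4Q) - 48q_i.
First-order condition (treating rivals' output as given): 79 - 8q_i - 4·Σ_{j≠i} q_j = 0.
With identical firms every q_j equals q_i, so Σ_{j≠i} q_j = 2q_i and 79 = 16q_i, giving q_i = 79/16.
Total output Q = 79/16 + 79/16 + 79/16 = 237/16.

14.81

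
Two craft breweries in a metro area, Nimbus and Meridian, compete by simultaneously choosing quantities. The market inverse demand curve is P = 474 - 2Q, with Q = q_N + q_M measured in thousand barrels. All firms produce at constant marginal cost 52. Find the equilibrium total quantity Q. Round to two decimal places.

140.67

Each firm earns π_i = (474 - 2Q)q_i - 52q_i.
First-order condition (treating rivals' output as given): 422 - 4q_i - 2q_j = 0.
By symmetry each firm produces the same amount; substituting q_j = q_i yields q_i = 422/6 = 211/3.
Total output Q = 211/3 + 211/3 = 422/3.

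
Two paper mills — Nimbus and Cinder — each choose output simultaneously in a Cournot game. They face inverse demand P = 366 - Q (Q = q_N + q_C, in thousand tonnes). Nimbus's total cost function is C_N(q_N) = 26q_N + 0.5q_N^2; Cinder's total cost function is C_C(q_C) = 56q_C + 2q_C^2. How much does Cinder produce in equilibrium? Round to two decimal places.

34.71

Nimbus's profit: π_N = (366 - Q)q_N - (26q_N + (1/2)q_N²). Setting ∂π_N/∂q_N = 0: 340 - 3q_N - (q_C) = 0.
Cinder's first-order condition: 310 - 6q_C - (q_N) = 0.
So q_N = (340 - q_C)/3 and q_C = (310 - q_N)/6.
Substituting one into the other gives q_N = 1730/17 and q_C = 590/17.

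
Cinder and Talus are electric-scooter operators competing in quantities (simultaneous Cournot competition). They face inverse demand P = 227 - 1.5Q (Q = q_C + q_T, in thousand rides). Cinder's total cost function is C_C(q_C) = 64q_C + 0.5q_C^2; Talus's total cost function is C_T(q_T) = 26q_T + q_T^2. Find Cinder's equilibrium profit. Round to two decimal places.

Cinder's profit: π_C = (227 - 1.5Q)q_C - (64q_C + (1/2)q_C²). Setting ∂π_C/∂q_C = 0: 163 - 4q_C - (3/2)(q_T) = 0.
Talus's first-order condition: 201 - 5q_T - (3/2)(q_C) = 0.
Best responses: q_C = (163 - (3/2)q_T)/4, q_T = (201 - (3/2)q_C)/5.
Substituting one into the other gives q_C = 28.9296 and q_T = 31.5211.
Price P = 227 - (3/2)·60.4507 = 136.3239.
Cinder's profit: 136.3239·28.9296 - 64·28.9296 - (1/2)·28.9296² = 1673.8409.

1673.84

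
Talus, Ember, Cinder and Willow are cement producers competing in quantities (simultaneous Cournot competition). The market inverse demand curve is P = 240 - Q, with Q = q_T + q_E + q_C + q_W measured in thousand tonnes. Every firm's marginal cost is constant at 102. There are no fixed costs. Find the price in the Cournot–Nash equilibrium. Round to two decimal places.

Each firm earns π_i = (240 - Q)q_i - 102q_i.
First-order condition (treating rivals' output as given): 138 - 2q_i - Σ_{j≠i} q_j = 0.
By symmetry each firm produces the same amount; substituting Σ_{j≠i} q_j = 3q_i yields q_i = 138/5.
Total output Q = 552/5, so price P = 240 - 552/5 = 648/5.

129.60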